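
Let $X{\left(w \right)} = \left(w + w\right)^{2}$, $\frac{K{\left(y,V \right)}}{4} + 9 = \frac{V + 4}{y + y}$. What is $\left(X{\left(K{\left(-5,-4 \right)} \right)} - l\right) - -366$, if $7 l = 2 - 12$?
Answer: $\frac{38860}{7} \approx 5551.4$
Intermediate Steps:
$K{\left(y,V \right)} = -36 + \frac{2 \left(4 + V\right)}{y}$ ($K{\left(y,V \right)} = -36 + 4 \frac{V + 4}{y + y} = -36 + 4 \frac{4 + V}{2 y} = -36 + \frac{2 \left(4 + V\right)}{y}$)
$X{\left(w \right)} = 4 w^{2}$ ($X{\left(w \right)} = \left(2 w\right)^{2} = 4 w^{2}$)
$l = - \frac{10}{7}$ ($l = \frac{2 - 12}{7} = \frac{1}{7} \left(-10\right) = - \frac{10}{7} \approx -1.4286$)
$\left(X{\left(K{\left(-5,-4 \right)} \right)} - l\right) - -366 = \left(4 \left(\frac{2 \left(4 - 4 - -90\right)}{-5}\right)^{2} - - \frac{10}{7}\right) - -366 = \left(4 \left(2 \left(- \frac{1}{5}\right) \left(4 - 4 + 90\right)\right)^{2} + \frac{10}{7}\right) + 366 = \left(4 \left(2 \left(- \frac{1}{5}\right) 90\right)^{2} + \frac{10}{7}\right) + 366 = \left(4 \left(-36\right)^{2} + \frac{10}{7}\right) + 366 = \left(4 \cdot 1296 + \frac{10}{7}\right) + 366 = \left(5184 + \frac{10}{7}\right) + 366 = \frac{36298}{7} + 366 = \frac{38860}{7}$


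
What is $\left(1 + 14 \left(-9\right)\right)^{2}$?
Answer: $15625$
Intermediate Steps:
$\left(1 + 14 \left(-9\right)\right)^{2} = \left(1 - 126\right)^{2} = \left(-125\right)^{2} = 15625$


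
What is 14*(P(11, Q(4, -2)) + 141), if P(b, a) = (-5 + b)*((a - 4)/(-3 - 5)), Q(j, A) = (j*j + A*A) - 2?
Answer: 1827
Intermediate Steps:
Q(j, A) = -2 + A**2 + j**2 (Q(j, A) = (j**2 + A**2) - 2 = (A**2 + j**2) - 2 = -2 + A**2 + j**2)
P(b, a) = (1/2 - a/8)*(-5 + b) (P(b, a) = (-5 + b)*((-4 + a)/(-8)) = (-5 + b)*((-4 + a)*(-1/8)) = (-5 + b)*(1/2 - a/8) = (1/2 - a/8)*(-5 + b))
14*(P(11, Q(4, -2)) + 141) = 14*((-5/2 + (1/2)*11 + 5*(-2 + (-2)**2 + 4**2)/8 - 1/8*(-2 + (-2)**2 + 4**2)*11) + 141) = 14*((-5/2 + 11/2 + 5*(-2 + 4 + 16)/8 - 1/8*(-2 + 4 + 16)*11) + 141) = 14*((-5/2 + 11/2 + (5/8)*18 - 1/8*18*11) + 141) = 14*((-5/2 + 11/2 + 45/4 - 99/4) + 141) = 14*(-21/2 + 141) = 14*(261/2) = 1827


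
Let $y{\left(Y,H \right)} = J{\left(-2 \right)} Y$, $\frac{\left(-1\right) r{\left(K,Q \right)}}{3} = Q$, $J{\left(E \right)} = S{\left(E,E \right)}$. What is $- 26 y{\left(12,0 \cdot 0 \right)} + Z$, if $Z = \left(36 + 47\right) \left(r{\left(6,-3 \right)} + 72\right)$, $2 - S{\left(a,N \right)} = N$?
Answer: $5475$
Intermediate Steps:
$S{\left(a,N \right)} = 2 - N$
$J{\left(E \right)} = 2 - E$
$r{\left(K,Q \right)} = - 3 Q$
$y{\left(Y,H \right)} = 4 Y$ ($y{\left(Y,H \right)} = \left(2 - -2\right) Y = \left(2 + 2\right) Y = 4 Y$)
$Z = 6723$ ($Z = \left(36 + 47\right) \left(\left(-3\right) \left(-3\right) + 72\right) = 83 \left(9 + 72\right) = 83 \cdot 81 = 6723$)
$- 26 y{\left(12,0 \cdot 0 \right)} + Z = - 26 \cdot 4 \cdot 12 + 6723 = \left(-26\right) 48 + 6723 = -1248 + 6723 = 5475$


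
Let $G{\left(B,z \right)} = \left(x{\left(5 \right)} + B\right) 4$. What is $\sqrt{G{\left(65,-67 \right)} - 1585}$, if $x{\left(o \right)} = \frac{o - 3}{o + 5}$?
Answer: $\frac{i \sqrt{33105}}{5} \approx 36.39 i$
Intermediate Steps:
$x{\left(o \right)} = \frac{-3 + o}{5 + o}$
$G{\left(B,z \right)} = \frac{4}{5} + 4 B$ ($G{\left(B,z \right)} = \left(\frac{-3 + 5}{5 + 5} + B\right) 4 = \left(\frac{1}{10} \cdot 2 + B\right) 4 = \left(\frac{1}{5} + B\right) 4 = \frac{4}{5} + 4 B$)
$\sqrt{G{\left(65,-67 \right)} - 1585} = \sqrt{\left(\frac{4}{5} + 4 \cdot 65\right) - 1585} = \sqrt{\left(\frac{4}{5} + 260\right) - 1585} = \sqrt{\frac{1304}{5} - 1585} = \sqrt{- \frac{6621}{5}} = \frac{i \sqrt{33105}}{5}$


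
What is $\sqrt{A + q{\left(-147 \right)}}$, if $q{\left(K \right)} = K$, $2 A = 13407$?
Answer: $\frac{3 \sqrt{2914}}{2} \approx 80.972$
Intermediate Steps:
$A = \frac{13407}{2}$ ($A = \frac{1}{2} \cdot 13407 = \frac{13407}{2} \approx 6703.5$)
$\sqrt{A + q{\left(-147 \right)}} = \sqrt{\frac{13407}{2} - 147} = \sqrt{\frac{13113}{2}} = \frac{3 \sqrt{2914}}{2}$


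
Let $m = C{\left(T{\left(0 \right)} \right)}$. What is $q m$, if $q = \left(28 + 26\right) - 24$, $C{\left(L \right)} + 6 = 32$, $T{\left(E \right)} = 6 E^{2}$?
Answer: $780$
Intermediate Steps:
$C{\left(L \right)} = 26$ ($C{\left(L \right)} = -6 + 32 = 26$)
$q = 30$ ($q = 54 - 24 = 30$)
$m = 26$
$q m = 30 \cdot 26 = 780$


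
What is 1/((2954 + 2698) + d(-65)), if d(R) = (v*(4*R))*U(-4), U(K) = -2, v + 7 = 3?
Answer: 1/3572 ≈ 0.00027996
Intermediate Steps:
v = -4 (v = -7 + 3 = -4)
d(R) = 32*R (d(R) = -16*R*(-2) = 32*R)
1/((2954 + 2698) + d(-65)) = 1/((2954 + 2698) + 32*(-65)) = 1/(5652 - 2080) = 1/3572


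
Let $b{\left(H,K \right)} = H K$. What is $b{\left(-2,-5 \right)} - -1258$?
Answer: $1268$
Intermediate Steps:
$b{\left(-2,-5 \right)} - -1258 = \left(-2\right) \left(-5\right) - -1258 = 10 + 1258 = 1268$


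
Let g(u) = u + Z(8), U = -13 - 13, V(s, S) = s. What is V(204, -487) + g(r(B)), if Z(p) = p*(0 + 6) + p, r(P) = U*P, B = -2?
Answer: 312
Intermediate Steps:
U = -26
r(P) = -26*P
Z(p) = 7*p (Z(p) = p*6 + p = 6*p + p = 7*p)
g(u) = 56 + u (g(u) = u + 7*8 = u + 56 = 56 + u)
V(204, -487) + g(r(B)) = 204 + (56 - 26*(-2)) = 204 + (56 + 52) = 204 + 108 = 312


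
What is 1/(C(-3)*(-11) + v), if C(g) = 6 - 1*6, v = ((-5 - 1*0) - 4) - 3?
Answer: -1/12 ≈ -0.083333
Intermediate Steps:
v = -12 (v = ((-5 + 0) - 4) - 3 = (-5 - 4) - 3 = -9 - 3 = -12)
C(g) = 0 (C(g) = 6 - 6 = 0)
1/(C(-3)*(-11) + v) = 1/(0*(-11) - 12) = 1/(0 - 12) = 1/(-12) = -1/12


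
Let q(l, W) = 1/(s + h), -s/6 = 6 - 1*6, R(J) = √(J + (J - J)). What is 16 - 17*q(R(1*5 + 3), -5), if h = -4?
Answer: 81/4 ≈ 20.250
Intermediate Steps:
R(J) = √J (R(J) = √(J + 0) = √J)
s = 0 (s = -6*(6 - 1*6) = -6*(6 - 6) = -6*0 = 0)
q(l, W) = -¼ (q(l, W) = 1/(0 - 4) = 1/(-4) = -¼)
16 - 17*q(R(1*5 + 3), -5) = 16 - 17*(-¼) = 16 + 17/4 = 81/4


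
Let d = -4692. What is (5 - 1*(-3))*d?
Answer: -37536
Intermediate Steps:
(5 - 1*(-3))*d = (5 - 1*(-3))*(-4692) = (5 + 3)*(-4692) = 8*(-4692) = -37536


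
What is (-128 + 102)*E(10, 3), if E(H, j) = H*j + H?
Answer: -1040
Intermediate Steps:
E(H, j) = H + H*j
(-128 + 102)*E(10, 3) = (-128 + 102)*(10*(1 + 3)) = -260*4 = -26*40 = -1040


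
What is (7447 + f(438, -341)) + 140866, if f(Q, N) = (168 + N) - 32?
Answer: 148108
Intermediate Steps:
f(Q, N) = 136 + N
(7447 + f(438, -341)) + 140866 = (7447 + (136 - 341)) + 140866 = (7447 - 205) + 140866 = 7242 + 140866 = 148108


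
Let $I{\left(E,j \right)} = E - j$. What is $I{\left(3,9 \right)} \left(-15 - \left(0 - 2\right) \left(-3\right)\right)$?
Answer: $126$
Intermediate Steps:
$I{\left(3,9 \right)} \left(-15 - \left(0 - 2\right) \left(-3\right)\right) = \left(3 - 9\right) \left(-15 - \left(0 - 2\right) \left(-3\right)\right) = \left(3 - 9\right) \left(-15 - \left(-2\right) \left(-3\right)\right) = - 6 \left(-15 - 6\right) = \left(-6\right) \left(-21\right) = 126$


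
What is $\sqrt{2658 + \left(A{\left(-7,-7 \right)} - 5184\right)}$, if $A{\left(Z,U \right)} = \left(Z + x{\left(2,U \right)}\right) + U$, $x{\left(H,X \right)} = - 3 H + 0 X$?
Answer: $i \sqrt{2546} \approx 50.458 i$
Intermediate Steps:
$x{\left(H,X \right)} = - 3 H$ ($x{\left(H,X \right)} = - 3 H + 0 = - 3 H$)
$A{\left(Z,U \right)} = -6 + U + Z$ ($A{\left(Z,U \right)} = \left(Z - 6\right) + U = \left(-6 + Z\right) + U = -6 + U + Z$)
$\sqrt{2658 + \left(A{\left(-7,-7 \right)} - 5184\right)} = \sqrt{2658 - 5204} = \sqrt{-2546} = i \sqrt{2546}$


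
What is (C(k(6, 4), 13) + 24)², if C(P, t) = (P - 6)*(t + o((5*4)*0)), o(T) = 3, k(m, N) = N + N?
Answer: 3136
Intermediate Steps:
k(m, N) = 2*N
C(P, t) = (-6 + P)*(3 + t) (C(P, t) = (P - 6)*(t + 3) = (-6 + P)*(3 + t))
(C(k(6, 4), 13) + 24)² = ((-18 - 6*13 + 3*(2*4) + (2*4)*13) + 24)² = ((-18 - 78 + 3*8 + 8*13) + 24)² = ((-18 - 78 + 24 + 104) + 24)² = (32 + 24)² = 56² = 3136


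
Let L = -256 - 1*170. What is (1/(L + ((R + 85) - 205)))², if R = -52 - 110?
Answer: 1/501264 ≈ 1.9950e-6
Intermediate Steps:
R = -162
L = -426 (L = -256 - 170 = -426)
(1/(L + ((R + 85) - 205)))² = (1/(-426 + ((-162 + 85) - 205)))² = (1/(-426 + (-77 - 205)))² = (1/(-426 - 282))² = (1/(-708))² = (-1/708)² = 1/501264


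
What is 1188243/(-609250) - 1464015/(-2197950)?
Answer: -5732491877/4463670125 ≈ -1.2843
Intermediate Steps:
1188243/(-609250) - 1464015/(-2197950) = 1188243*(-1/609250) - 1464015*(-1/2197950) = -1188243/609250 + 97601/146530 = -5732491877/4463670125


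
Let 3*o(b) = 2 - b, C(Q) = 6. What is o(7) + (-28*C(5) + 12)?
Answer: -473/3 ≈ -157.67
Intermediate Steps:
o(b) = ⅔ - b/3 (o(b) = (2 - b)/3 = ⅔ - b/3)
o(7) + (-28*C(5) + 12) = (⅔ - ⅓*7) + (-28*6 + 12) = (⅔ - 7/3) + (-168 + 12) = -5/3 - 156 = -473/3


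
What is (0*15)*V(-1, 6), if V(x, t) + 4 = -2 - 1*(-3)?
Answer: 0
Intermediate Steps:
V(x, t) = -3 (V(x, t) = -4 + (-2 - 1*(-3)) = -4 + (-2 + 3) = -4 + 1 = -3)
(0*15)*V(-1, 6) = (0*15)*(-3) = 0*(-3) = 0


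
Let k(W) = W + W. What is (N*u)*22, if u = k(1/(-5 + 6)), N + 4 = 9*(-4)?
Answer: -1760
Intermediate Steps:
k(W) = 2*W
N = -40 (N = -4 + 9*(-4) = -4 - 36 = -40)
u = 2 (u = 2/(-5 + 6) = 2/1 = 2*1 = 2)
(N*u)*22 = -40*2*22 = -80*22 = -1760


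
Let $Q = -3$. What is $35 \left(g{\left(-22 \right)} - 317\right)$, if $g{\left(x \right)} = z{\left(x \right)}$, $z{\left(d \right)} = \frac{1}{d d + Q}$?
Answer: $- \frac{5336660}{481} \approx -11095.0$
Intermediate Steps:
$z{\left(d \right)} = \frac{1}{-3 + d^{2}}$ ($z{\left(d \right)} = \frac{1}{d d - 3} = \frac{1}{d^{2} - 3} = \frac{1}{-3 + d^{2}}$)
$g{\left(x \right)} = \frac{1}{-3 + x^{2}}$
$35 \left(g{\left(-22 \right)} - 317\right) = 35 \left(\frac{1}{-3 + \left(-22\right)^{2}} - 317\right) = 35 \left(\frac{1}{-3 + 484} - 317\right) = 35 \left(\frac{1}{481} - 317\right) = 35 \left(- \frac{152476}{481}\right) = - \frac{5336660}{481}$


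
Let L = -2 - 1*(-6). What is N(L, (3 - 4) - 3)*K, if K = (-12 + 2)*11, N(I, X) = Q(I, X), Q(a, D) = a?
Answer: -440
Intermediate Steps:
L = 4 (L = -2 + 6 = 4)
N(I, X) = I
K = -110 (K = -10*11 = -110)
N(L, (3 - 4) - 3)*K = 4*(-110) = -440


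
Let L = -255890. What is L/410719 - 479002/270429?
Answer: -265935299248/111070328451 ≈ -2.3943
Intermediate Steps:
L/410719 - 479002/270429 = -255890/410719 - 479002/270429 = -265935299248/111070328451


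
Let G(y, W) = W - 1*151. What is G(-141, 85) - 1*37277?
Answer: -37343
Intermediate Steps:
G(y, W) = -151 + W (G(y, W) = W - 151 = -151 + W)
G(-141, 85) - 1*37277 = (-151 + 85) - 1*37277 = -66 - 37277 = -37343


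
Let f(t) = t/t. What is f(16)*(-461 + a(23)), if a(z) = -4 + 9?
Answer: -456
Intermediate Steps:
a(z) = 5
f(t) = 1
f(16)*(-461 + a(23)) = 1*(-461 + 5) = 1*(-456) = -456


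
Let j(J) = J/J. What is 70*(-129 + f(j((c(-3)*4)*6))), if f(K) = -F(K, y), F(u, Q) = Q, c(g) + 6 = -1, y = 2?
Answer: -9170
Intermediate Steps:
c(g) = -7 (c(g) = -6 - 1 = -7)
j(J) = 1
f(K) = -2 (f(K) = -1*2 = -2)
70*(-129 + f(j((c(-3)*4)*6))) = 70*(-129 - 2) = 70*(-131) = -9170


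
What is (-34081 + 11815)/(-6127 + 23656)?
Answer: -7422/5843 ≈ -1.2702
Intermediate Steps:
(-34081 + 11815)/(-6127 + 23656) = -22266/17529 = -22266*1/17529 = -7422/5843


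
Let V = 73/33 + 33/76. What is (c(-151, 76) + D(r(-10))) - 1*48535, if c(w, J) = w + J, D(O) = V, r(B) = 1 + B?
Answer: -121907243/2508 ≈ -48607.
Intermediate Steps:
V = 6637/2508 (V = 73*(1/33) + 33*(1/76) = 73/33 + 33/76 = 6637/2508 ≈ 2.6463)
D(O) = 6637/2508
c(w, J) = J + w
(c(-151, 76) + D(r(-10))) - 1*48535 = ((76 - 151) + 6637/2508) - 1*48535 = (-75 + 6637/2508) - 48535 = -181463/2508 - 48535 = -121907243/2508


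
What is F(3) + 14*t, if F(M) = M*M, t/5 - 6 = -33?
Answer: -1881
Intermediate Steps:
t = -135 (t = 30 + 5*(-33) = 30 - 165 = -135)
F(M) = M²
F(3) + 14*t = 3² + 14*(-135) = 9 - 1890 = -1881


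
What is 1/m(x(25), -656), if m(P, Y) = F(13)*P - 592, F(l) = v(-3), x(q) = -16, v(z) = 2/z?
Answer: -3/1744 ≈ -0.0017202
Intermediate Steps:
F(l) = -⅔ (F(l) = 2/(-3) = 2*(-⅓) = -⅔)
m(P, Y) = -592 - 2*P/3 (m(P, Y) = -2*P/3 - 592 = -592 - 2*P/3)
1/m(x(25), -656) = 1/(-592 - ⅔*(-16)) = 1/(-592 + 32/3) = 1/(-1744/3) = -3/1744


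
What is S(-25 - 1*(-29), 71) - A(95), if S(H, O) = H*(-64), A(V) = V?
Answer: -351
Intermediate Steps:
S(H, O) = -64*H
S(-25 - 1*(-29), 71) - A(95) = -64*(-25 - 1*(-29)) - 1*95 = -64*(-25 + 29) - 95 = -64*4 - 95 = -256 - 95 = -351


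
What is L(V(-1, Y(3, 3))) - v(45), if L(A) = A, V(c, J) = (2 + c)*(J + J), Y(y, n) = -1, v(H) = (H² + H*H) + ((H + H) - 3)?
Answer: -4139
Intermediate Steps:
v(H) = -3 + 2*H + 2*H² (v(H) = (H² + H²) + (2*H - 3) = 2*H² + (-3 + 2*H) = -3 + 2*H + 2*H²)
V(c, J) = 2*J*(2 + c) (V(c, J) = (2 + c)*(2*J) = 2*J*(2 + c))
L(V(-1, Y(3, 3))) - v(45) = 2*(-1)*(2 - 1) - (-3 + 2*45 + 2*45²) = 2*(-1)*1 - (-3 + 90 + 2*2025) = -2 - (-3 + 90 + 4050) = -2 - 1*4137 = -2 - 4137 = -4139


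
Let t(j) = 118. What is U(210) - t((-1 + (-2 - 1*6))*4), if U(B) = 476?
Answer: 358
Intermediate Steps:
U(210) - t((-1 + (-2 - 1*6))*4) = 476 - 1*118 = 476 - 118 = 358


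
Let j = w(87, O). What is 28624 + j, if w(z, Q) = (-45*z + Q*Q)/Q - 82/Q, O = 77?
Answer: 315140/11 ≈ 28649.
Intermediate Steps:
w(z, Q) = -82/Q + (Q**2 - 45*z)/Q (w(z, Q) = (-45*z + Q**2)/Q - 82/Q = (Q**2 - 45*z)/Q - 82/Q = -82/Q + (Q**2 - 45*z)/Q)
j = 276/11 (j = (-82 + 77**2 - 45*87)/77 = (-82 + 5929 - 3915)/77 = (1/77)*1932 = 276/11 ≈ 25.091)
28624 + j = 28624 + 276/11 = 315140/11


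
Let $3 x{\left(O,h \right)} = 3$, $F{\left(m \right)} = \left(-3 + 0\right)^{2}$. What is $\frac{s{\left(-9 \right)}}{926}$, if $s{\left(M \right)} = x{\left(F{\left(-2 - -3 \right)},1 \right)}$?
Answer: $\frac{1}{926} \approx 0.0010799$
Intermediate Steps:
$F{\left(m \right)} = 9$ ($F{\left(m \right)} = \left(-3\right)^{2} = 9$)
$x{\left(O,h \right)} = 1$ ($x{\left(O,h \right)} = \frac{1}{3} \cdot 3 = 1$)
$s{\left(M \right)} = 1$
$\frac{s{\left(-9 \right)}}{926} = 1 \cdot \frac{1}{926} = \frac{1}{926}$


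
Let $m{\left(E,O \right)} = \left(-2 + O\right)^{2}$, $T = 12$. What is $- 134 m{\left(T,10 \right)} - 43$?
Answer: $-8619$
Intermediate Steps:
$- 134 m{\left(T,10 \right)} - 43 = - 134 \left(-2 + 10\right)^{2} - 43 = - 134 \cdot 8^{2} - 43 = \left(-134\right) 64 - 43 = -8576 - 43 = -8619$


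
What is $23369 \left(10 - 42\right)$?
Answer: $-747808$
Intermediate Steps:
$23369 \left(10 - 42\right) = 23369 \left(-32\right) = -747808$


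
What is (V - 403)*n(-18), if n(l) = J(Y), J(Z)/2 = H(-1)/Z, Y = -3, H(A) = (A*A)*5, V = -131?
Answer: 1780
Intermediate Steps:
H(A) = 5*A**2 (H(A) = A**2*5 = 5*A**2)
J(Z) = 10/Z (J(Z) = 2*((5*(-1)**2)/Z) = 2*((5*1)/Z) = 2*(5/Z) = 10/Z)
n(l) = -10/3 (n(l) = 10/(-3) = 10*(-1/3) = -10/3)
(V - 403)*n(-18) = (-131 - 403)*(-10/3) = -534*(-10/3) = 1780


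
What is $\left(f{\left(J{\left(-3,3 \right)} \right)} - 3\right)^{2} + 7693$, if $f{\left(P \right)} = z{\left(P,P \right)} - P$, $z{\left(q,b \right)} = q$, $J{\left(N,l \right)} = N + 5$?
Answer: $7702$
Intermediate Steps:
$J{\left(N,l \right)} = 5 + N$
$f{\left(P \right)} = 0$ ($f{\left(P \right)} = P - P = 0$)
$\left(f{\left(J{\left(-3,3 \right)} \right)} - 3\right)^{2} + 7693 = \left(0 - 3\right)^{2} + 7693 = \left(-3\right)^{2} + 7693 = 9 + 7693 = 7702$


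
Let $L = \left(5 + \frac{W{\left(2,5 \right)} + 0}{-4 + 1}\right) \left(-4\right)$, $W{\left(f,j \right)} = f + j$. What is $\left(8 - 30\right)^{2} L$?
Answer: $- \frac{15488}{3} \approx -5162.7$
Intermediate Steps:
$L = - \frac{32}{3}$ ($L = \left(5 + \frac{\left(2 + 5\right) + 0}{-4 + 1}\right) \left(-4\right) = \left(5 + \frac{7 + 0}{-3}\right) \left(-4\right) = \left(5 + 7 \left(- \frac{1}{3}\right)\right) \left(-4\right) = \left(5 - \frac{7}{3}\right) \left(-4\right) = \frac{8}{3} \left(-4\right) = - \frac{32}{3} \approx -10.667$)
$\left(8 - 30\right)^{2} L = \left(8 - 30\right)^{2} \left(- \frac{32}{3}\right) = \left(-22\right)^{2} \left(- \frac{32}{3}\right) = 484 \left(- \frac{32}{3}\right) = - \frac{15488}{3}$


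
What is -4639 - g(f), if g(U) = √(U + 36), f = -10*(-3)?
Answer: -4639 - √66 ≈ -4647.1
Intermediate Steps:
f = 30
g(U) = √(36 + U)
-4639 - g(f) = -4639 - √(36 + 30) = -4639 - √66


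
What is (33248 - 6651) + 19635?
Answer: 46232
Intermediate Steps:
(33248 - 6651) + 19635 = 26597 + 19635 = 46232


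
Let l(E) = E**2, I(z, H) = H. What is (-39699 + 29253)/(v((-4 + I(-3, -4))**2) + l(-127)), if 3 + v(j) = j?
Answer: -5223/8095 ≈ -0.64521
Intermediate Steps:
v(j) = -3 + j
(-39699 + 29253)/(v((-4 + I(-3, -4))**2) + l(-127)) = (-39699 + 29253)/((-3 + (-4 - 4)**2) + (-127)**2) = -10446/((-3 + (-8)**2) + 16129) = -10446/((-3 + 64) + 16129) = -10446/(61 + 16129) = -10446/16190 = -10446*1/16190 = -5223/8095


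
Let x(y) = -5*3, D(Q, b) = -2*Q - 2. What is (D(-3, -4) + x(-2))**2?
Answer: 121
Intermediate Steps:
D(Q, b) = -2 - 2*Q
x(y) = -15
(D(-3, -4) + x(-2))**2 = ((-2 - 2*(-3)) - 15)**2 = ((-2 + 6) - 15)**2 = (4 - 15)**2 = (-11)**2 = 121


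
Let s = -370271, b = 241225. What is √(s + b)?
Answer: I*√129046 ≈ 359.23*I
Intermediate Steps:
√(s + b) = √(-370271 + 241225) = √(-129046) = I*√129046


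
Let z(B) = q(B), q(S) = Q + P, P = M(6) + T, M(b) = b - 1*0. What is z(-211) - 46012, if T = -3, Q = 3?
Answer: -46006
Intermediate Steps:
M(b) = b (M(b) = b + 0 = b)
P = 3 (P = 6 - 3 = 3)
q(S) = 6 (q(S) = 3 + 3 = 6)
z(B) = 6
z(-211) - 46012 = 6 - 46012 = -46006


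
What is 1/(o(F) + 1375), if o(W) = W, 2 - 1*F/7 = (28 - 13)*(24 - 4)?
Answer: -1/711 ≈ -0.0014065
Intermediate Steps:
F = -2086 (F = 14 - 7*(28 - 13)*(24 - 4) = 14 - 105*20 = 14 - 7*300 = 14 - 2100 = -2086)
1/(o(F) + 1375) = 1/(-2086 + 1375) = 1/(-711) = -1/711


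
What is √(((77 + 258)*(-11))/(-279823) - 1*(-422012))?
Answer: √33043925222921703/279823 ≈ 649.63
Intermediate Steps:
√(((77 + 258)*(-11))/(-279823) - 1*(-422012)) = √((335*(-11))*(-1/279823) + 422012) = √(-3685*(-1/279823) + 422012) = √(3685/279823 + 422012) = √(118088667561/279823) = √33043925222921703/279823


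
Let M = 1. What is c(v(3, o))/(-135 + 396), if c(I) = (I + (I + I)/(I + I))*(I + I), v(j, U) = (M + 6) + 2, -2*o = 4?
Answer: 20/29 ≈ 0.68966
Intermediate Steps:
o = -2 (o = -½*4 = -2)
v(j, U) = 9 (v(j, U) = (1 + 6) + 2 = 7 + 2 = 9)
c(I) = 2*I*(1 + I) (c(I) = (I + (2*I)/((2*I)))*(2*I) = (I + (2*I)*(1/(2*I)))*(2*I) = (I + 1)*(2*I) = (1 + I)*(2*I) = 2*I*(1 + I))
c(v(3, o))/(-135 + 396) = (2*9*(1 + 9))/(-135 + 396) = (2*9*10)/261 = 180*(1/261) = 20/29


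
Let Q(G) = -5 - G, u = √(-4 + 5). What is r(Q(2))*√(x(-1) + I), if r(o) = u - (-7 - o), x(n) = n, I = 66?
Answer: √65 ≈ 8.0623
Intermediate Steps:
u = 1 (u = √1 = 1)
r(o) = 8 + o (r(o) = 1 - (-7 - o) = 1 + (7 + o) = 8 + o)
r(Q(2))*√(x(-1) + I) = (8 + (-5 - 1*2))*√(-1 + 66) = (8 + (-5 - 2))*√65 = (8 - 7)*√65 = 1*√65 = √65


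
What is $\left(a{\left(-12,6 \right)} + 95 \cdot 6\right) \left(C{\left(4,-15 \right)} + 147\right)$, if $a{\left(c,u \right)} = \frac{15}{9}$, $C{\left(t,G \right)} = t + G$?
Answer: $\frac{233240}{3} \approx 77747.0$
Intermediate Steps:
$C{\left(t,G \right)} = G + t$
$a{\left(c,u \right)} = \frac{5}{3}$ ($a{\left(c,u \right)} = 15 \cdot \frac{1}{9} = \frac{5}{3}$)
$\left(a{\left(-12,6 \right)} + 95 \cdot 6\right) \left(C{\left(4,-15 \right)} + 147\right) = \left(\frac{5}{3} + 95 \cdot 6\right) \left(\left(-15 + 4\right) + 147\right) = \left(\frac{5}{3} + 570\right) \left(-11 + 147\right) = \frac{1715}{3} \cdot 136 = \frac{233240}{3}$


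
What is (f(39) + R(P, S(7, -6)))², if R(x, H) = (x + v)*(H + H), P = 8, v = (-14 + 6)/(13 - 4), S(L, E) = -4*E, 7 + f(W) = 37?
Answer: 1240996/9 ≈ 1.3789e+5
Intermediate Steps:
f(W) = 30 (f(W) = -7 + 37 = 30)
v = -8/9 ≈ -0.88889
R(x, H) = 2*H*(-8/9 + x) (R(x, H) = (x - 8/9)*(H + H) = (-8/9 + x)*(2*H) = 2*H*(-8/9 + x))
(f(39) + R(P, S(7, -6)))² = (30 + 2*(-4*(-6))*(-8 + 9*8)/9)² = (30 + (2/9)*24*(-8 + 72))² = (30 + (2/9)*24*64)² = (30 + 1024/3)² = (1114/3)² = 1240996/9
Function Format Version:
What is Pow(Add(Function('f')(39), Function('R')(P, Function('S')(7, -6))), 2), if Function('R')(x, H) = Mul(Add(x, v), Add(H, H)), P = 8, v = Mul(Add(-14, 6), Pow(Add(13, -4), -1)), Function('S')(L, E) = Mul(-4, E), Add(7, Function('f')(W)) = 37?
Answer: Rational(1240996, 9) ≈ 1.3789e+5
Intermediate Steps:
Function('f')(W) = 30 (Function('f')(W) = Add(-7, 37) = 30)
v = Rational(-8, 9) (v = Mul(-8, Pow(9, -1)) = Mul(-8, Rational(1, 9)) = Rational(-8, 9) ≈ -0.88889)
Function('R')(x, H) = Mul(2, H, Add(Rational(-8, 9), x)) (Function('R')(x, H) = Mul(Add(x, Rational(-8, 9)), Add(H, H)) = Mul(Add(Rational(-8, 9), x), Mul(2, H)) = Mul(2, H, Add(Rational(-8, 9), x)))
Pow(Add(Function('f')(39), Function('R')(P, Function('S')(7, -6))), 2) = Pow(Add(30, Mul(Rational(2, 9), Mul(-4, -6), Add(-8, Mul(9, 8)))), 2) = Pow(Add(30, Mul(Rational(2, 9), 24, Add(-8, 72))), 2) = Pow(Add(30, Mul(Rational(2, 9), 24, 64)), 2) = Pow(Add(30, Rational(1024, 3)), 2) = Pow(Rational(1114, 3), 2) = Rational(1240996, 9)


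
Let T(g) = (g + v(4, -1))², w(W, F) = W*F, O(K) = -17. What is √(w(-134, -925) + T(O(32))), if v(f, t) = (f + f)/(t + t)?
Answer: √124391 ≈ 352.69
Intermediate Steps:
w(W, F) = F*W
v(f, t) = f/t (v(f, t) = (2*f)/((2*t)) = (2*f)*(1/(2*t)) = f/t)
T(g) = (-4 + g)² (T(g) = (g + 4/(-1))² = (g + 4*(-1))² = (g - 4)² = (-4 + g)²)
√(w(-134, -925) + T(O(32))) = √(-925*(-134) + (-4 - 17)²) = √(123950 + (-21)²) = √(123950 + 441) = √124391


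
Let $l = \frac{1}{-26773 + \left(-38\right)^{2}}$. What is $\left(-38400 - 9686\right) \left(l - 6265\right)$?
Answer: $\frac{7630583939996}{25329} \approx 3.0126 \cdot 10^{8}$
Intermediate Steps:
$l = - \frac{1}{25329}$ ($l = \frac{1}{-26773 + 1444} = \frac{1}{-25329} = - \frac{1}{25329} \approx -3.948 \cdot 10^{-5}$)
$\left(-38400 - 9686\right) \left(l - 6265\right) = \left(-38400 - 9686\right) \left(- \frac{1}{25329} - 6265\right) = \left(-38400 - 9686\right) \left(- \frac{158686186}{25329}\right) = \left(-48086\right) \left(- \frac{158686186}{25329}\right) = \frac{7630583939996}{25329}$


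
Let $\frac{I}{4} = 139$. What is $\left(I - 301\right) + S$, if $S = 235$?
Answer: $490$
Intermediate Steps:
$I = 556$ ($I = 4 \cdot 139 = 556$)
$\left(I - 301\right) + S = \left(556 - 301\right) + 235 = 255 + 235 = 490$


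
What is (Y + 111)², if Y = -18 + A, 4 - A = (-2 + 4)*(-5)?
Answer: 11449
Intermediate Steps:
A = 14 (A = 4 - (-2 + 4)*(-5) = 4 - 2*(-5) = 4 - 1*(-10) = 4 + 10 = 14)
Y = -4 (Y = -18 + 14 = -4)
(Y + 111)² = (-4 + 111)² = 107² = 11449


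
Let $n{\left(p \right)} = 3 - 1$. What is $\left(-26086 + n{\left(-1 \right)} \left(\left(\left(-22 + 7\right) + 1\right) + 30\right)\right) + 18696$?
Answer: $-7358$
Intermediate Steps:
$n{\left(p \right)} = 2$
$\left(-26086 + n{\left(-1 \right)} \left(\left(\left(-22 + 7\right) + 1\right) + 30\right)\right) + 18696 = \left(-26086 + 2 \left(\left(\left(-22 + 7\right) + 1\right) + 30\right)\right) + 18696 = \left(-26086 + 2 \left(\left(-15 + 1\right) + 30\right)\right) + 18696 = \left(-26086 + 2 \left(-14 + 30\right)\right) + 18696 = \left(-26086 + 2 \cdot 16\right) + 18696 = \left(-26086 + 32\right) + 18696 = -26054 + 18696 = -7358$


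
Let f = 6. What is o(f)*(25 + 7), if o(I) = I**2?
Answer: 1152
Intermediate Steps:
o(f)*(25 + 7) = 6**2*(25 + 7) = 36*32 = 1152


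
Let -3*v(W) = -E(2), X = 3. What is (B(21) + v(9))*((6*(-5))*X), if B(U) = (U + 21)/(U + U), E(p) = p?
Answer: -150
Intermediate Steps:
v(W) = ⅔ (v(W) = -(-1)*2/3 = -⅓*(-2) = ⅔)
B(U) = (21 + U)/(2*U) (B(U) = (21 + U)/((2*U)) = (1/(2*U))*(21 + U) = (21 + U)/(2*U))
(B(21) + v(9))*((6*(-5))*X) = ((½)*(21 + 21)/21 + ⅔)*((6*(-5))*3) = ((½)*(1/21)*42 + ⅔)*(-30*3) = (1 + ⅔)*(-90) = (5/3)*(-90) = -150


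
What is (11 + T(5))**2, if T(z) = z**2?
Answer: 1296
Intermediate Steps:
(11 + T(5))**2 = (11 + 5**2)**2 = (11 + 25)**2 = 36**2 = 1296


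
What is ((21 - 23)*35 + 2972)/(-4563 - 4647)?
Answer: -1451/4605 ≈ -0.31509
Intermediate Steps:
((21 - 23)*35 + 2972)/(-4563 - 4647) = (-2*35 + 2972)/(-9210) = (-70 + 2972)*(-1/9210) = 2902*(-1/9210) = -1451/4605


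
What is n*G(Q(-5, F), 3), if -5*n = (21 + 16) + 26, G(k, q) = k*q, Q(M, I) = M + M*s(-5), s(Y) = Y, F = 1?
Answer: -756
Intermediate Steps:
Q(M, I) = -4*M (Q(M, I) = M + M*(-5) = M - 5*M = -4*M)
n = -63/5 (n = -((21 + 16) + 26)/5 = -(37 + 26)/5 = -⅕*63 = -63/5 ≈ -12.600)
n*G(Q(-5, F), 3) = -63*(-4*(-5))*3/5 = -252*3 = -63/5*60 = -756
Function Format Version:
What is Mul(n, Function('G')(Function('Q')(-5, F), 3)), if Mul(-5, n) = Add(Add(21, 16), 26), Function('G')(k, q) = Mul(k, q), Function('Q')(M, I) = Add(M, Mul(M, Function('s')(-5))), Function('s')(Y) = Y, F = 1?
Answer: -756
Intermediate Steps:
Function('Q')(M, I) = Mul(-4, M) (Function('Q')(M, I) = Add(M, Mul(M, -5)) = Add(M, Mul(-5, M)) = Mul(-4, M))
n = Rational(-63, 5) (n = Mul(Rational(-1, 5), Add(Add(21, 16), 26)) = Mul(Rational(-1, 5), Add(37, 26)) = Mul(Rational(-1, 5), 63) = Rational(-63, 5) ≈ -12.600)
Mul(n, Function('G')(Function('Q')(-5, F), 3)) = Mul(Rational(-63, 5), Mul(Mul(-4, -5), 3)) = Mul(Rational(-63, 5), Mul(20, 3)) = Mul(Rational(-63, 5), 60) = -756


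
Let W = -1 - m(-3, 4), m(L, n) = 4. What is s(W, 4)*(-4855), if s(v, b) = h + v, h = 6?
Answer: -4855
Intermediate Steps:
W = -5 (W = -1 - 1*4 = -1 - 4 = -5)
s(v, b) = 6 + v
s(W, 4)*(-4855) = (6 - 5)*(-4855) = 1*(-4855) = -4855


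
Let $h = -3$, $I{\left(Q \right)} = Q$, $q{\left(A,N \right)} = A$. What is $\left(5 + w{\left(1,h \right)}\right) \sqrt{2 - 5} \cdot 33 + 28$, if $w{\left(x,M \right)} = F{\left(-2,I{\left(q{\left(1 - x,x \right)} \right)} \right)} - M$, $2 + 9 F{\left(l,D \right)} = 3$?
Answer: $28 + \frac{803 i \sqrt{3}}{3} \approx 28.0 + 463.61 i$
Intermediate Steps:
$F{\left(l,D \right)} = \frac{1}{9}$ ($F{\left(l,D \right)} = - \frac{2}{9} + \frac{1}{9} \cdot 3 = - \frac{2}{9} + \frac{1}{3} = \frac{1}{9}$)
$w{\left(x,M \right)} = \frac{1}{9} - M$
$\left(5 + w{\left(1,h \right)}\right) \sqrt{2 - 5} \cdot 33 + 28 = \left(5 + \left(\frac{1}{9} - -3\right)\right) \sqrt{2 - 5} \cdot 33 + 28 = \left(5 + \left(\frac{1}{9} + 3\right)\right) \sqrt{-3} \cdot 33 + 28 = \left(5 + \frac{28}{9}\right) i \sqrt{3} \cdot 33 + 28 = \frac{73 i \sqrt{3}}{9} \cdot 33 + 28 = \frac{803 i \sqrt{3}}{3} + 28 = 28 + \frac{803 i \sqrt{3}}{3}$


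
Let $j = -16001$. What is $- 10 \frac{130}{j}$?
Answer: $\frac{1300}{16001} \approx 0.081245$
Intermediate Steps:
$- 10 \frac{130}{j} = - 10 \frac{130}{-16001} = - 10 \cdot 130 \left(- \frac{1}{16001}\right) = \left(-10\right) \left(- \frac{130}{16001}\right) = \frac{1300}{16001}$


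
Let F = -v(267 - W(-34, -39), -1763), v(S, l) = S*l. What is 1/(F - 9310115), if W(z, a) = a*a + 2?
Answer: -1/11524443 ≈ -8.6772e-8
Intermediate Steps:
W(z, a) = 2 + a² (W(z, a) = a² + 2 = 2 + a²)
F = -2214328 (F = -(267 - (2 + (-39)²))*(-1763) = -(267 - (2 + 1521))*(-1763) = -(267 - 1*1523)*(-1763) = -(267 - 1523)*(-1763) = -(-1256)*(-1763) = -1*2214328 = -2214328)
1/(F - 9310115) = 1/(-2214328 - 9310115) = 1/(-11524443) = -1/11524443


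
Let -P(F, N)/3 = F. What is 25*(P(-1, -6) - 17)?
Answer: -350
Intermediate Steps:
P(F, N) = -3*F
25*(P(-1, -6) - 17) = 25*(-3*(-1) - 17) = 25*(3 - 17) = 25*(-14) = -350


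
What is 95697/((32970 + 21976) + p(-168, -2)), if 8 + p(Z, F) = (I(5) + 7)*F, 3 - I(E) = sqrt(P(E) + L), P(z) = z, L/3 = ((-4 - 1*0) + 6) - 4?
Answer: 2627743923/1507993364 - 95697*I/1507993364 ≈ 1.7425 - 6.346e-5*I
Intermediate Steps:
L = -6 (L = 3*(((-4 - 1*0) + 6) - 4) = 3*(((-4 + 0) + 6) - 4) = 3*((-4 + 6) - 4) = 3*(2 - 4) = 3*(-2) = -6)
I(E) = 3 - sqrt(-6 + E) (I(E) = 3 - sqrt(E - 6) = 3 - sqrt(-6 + E))
p(Z, F) = -8 + F*(10 - I) (p(Z, F) = -8 + ((3 - sqrt(-6 + 5)) + 7)*F = -8 + ((3 - sqrt(-1)) + 7)*F = -8 + ((3 - I) + 7)*F = -8 + (10 - I)*F = -8 + F*(10 - I))
95697/((32970 + 21976) + p(-168, -2)) = 95697/((32970 + 21976) + (-8 - 2*(10 - I))) = 95697/(54946 + (-8 + (-20 + 2*I))) = 95697/(54946 + (-28 + 2*I)) = 95697/(54918 + 2*I) = 95697*((54918 - 2*I)/3015986728) = 95697*(54918 - 2*I)/3015986728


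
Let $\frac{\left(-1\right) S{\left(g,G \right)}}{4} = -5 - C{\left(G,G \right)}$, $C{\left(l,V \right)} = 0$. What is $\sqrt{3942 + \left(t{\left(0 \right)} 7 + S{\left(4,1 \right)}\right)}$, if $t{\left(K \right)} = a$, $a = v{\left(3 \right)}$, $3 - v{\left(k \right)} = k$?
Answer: $\sqrt{3962} \approx 62.944$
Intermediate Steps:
$v{\left(k \right)} = 3 - k$
$a = 0$ ($a = 3 - 3 = 0$)
$t{\left(K \right)} = 0$
$S{\left(g,G \right)} = 20$ ($S{\left(g,G \right)} = - 4 \left(-5 - 0\right) = - 4 \left(-5 + 0\right) = \left(-4\right) \left(-5\right) = 20$)
$\sqrt{3942 + \left(t{\left(0 \right)} 7 + S{\left(4,1 \right)}\right)} = \sqrt{3942 + \left(0 \cdot 7 + 20\right)} = \sqrt{3942 + \left(0 + 20\right)} = \sqrt{3942 + 20} = \sqrt{3962}$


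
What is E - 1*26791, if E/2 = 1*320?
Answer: -26151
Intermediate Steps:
E = 640 (E = 2*(1*320) = 2*320 = 640)
E - 1*26791 = 640 - 1*26791 = 640 - 26791 = -26151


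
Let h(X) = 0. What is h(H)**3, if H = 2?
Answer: 0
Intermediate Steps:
h(H)**3 = 0**3 = 0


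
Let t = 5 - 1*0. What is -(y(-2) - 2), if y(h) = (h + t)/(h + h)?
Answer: 11/4 ≈ 2.7500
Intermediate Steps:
t = 5 (t = 5 + 0 = 5)
y(h) = (5 + h)/(2*h) (y(h) = (h + 5)/(h + h) = (5 + h)/((2*h)) = (5 + h)*(1/(2*h)) = (5 + h)/(2*h))
-(y(-2) - 2) = -((½)*(5 - 2)/(-2) - 2) = -((½)*(-½)*3 - 2) = -(-¾ - 2) = -1*(-11/4) = 11/4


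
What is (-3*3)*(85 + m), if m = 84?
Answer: -1521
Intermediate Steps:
(-3*3)*(85 + m) = (-3*3)*(85 + 84) = -9*169 = -1521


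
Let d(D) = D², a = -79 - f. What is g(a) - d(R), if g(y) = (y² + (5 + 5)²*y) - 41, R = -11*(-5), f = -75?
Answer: -3450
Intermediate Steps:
a = -4 (a = -79 - 1*(-75) = -79 + 75 = -4)
R = 55
g(y) = -41 + y² + 100*y (g(y) = (y² + 10²*y) - 41 = (y² + 100*y) - 41 = -41 + y² + 100*y)
g(a) - d(R) = (-41 + (-4)² + 100*(-4)) - 1*55² = (-41 + 16 - 400) - 1*3025 = -425 - 3025 = -3450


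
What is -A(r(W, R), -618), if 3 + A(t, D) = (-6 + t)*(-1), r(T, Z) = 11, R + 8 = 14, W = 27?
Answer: 8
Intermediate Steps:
R = 6 (R = -8 + 14 = 6)
A(t, D) = 3 - t (A(t, D) = -3 + (-6 + t)*(-1) = -3 + (6 - t) = 3 - t)
-A(r(W, R), -618) = -(3 - 1*11) = -(3 - 11) = -1*(-8) = 8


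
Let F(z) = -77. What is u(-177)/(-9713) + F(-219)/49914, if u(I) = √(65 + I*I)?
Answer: -77/49914 - √31394/9713 ≈ -0.019785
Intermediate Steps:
u(I) = √(65 + I²)
u(-177)/(-9713) + F(-219)/49914 = √(65 + (-177)²)/(-9713) - 77/49914 = √(65 + 31329)*(-1/9713) - 77*1/49914 = √31394*(-1/9713) - 77/49914 = -√31394/9713 - 77/49914 = -77/49914 - √31394/9713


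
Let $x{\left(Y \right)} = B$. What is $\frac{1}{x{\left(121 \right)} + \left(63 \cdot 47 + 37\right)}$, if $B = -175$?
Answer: $\frac{1}{2823} \approx 0.00035423$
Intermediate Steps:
$x{\left(Y \right)} = -175$
$\frac{1}{x{\left(121 \right)} + \left(63 \cdot 47 + 37\right)} = \frac{1}{-175 + \left(63 \cdot 47 + 37\right)} = \frac{1}{-175 + \left(2961 + 37\right)} = \frac{1}{-175 + 2998} = \frac{1}{2823}$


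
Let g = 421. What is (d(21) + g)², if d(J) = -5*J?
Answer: 99856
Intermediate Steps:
(d(21) + g)² = (-5*21 + 421)² = (-105 + 421)² = 316² = 99856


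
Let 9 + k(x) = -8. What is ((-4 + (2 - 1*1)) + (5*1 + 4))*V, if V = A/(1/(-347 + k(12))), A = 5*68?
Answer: -742560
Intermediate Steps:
A = 340
k(x) = -17 (k(x) = -9 - 8 = -17)
V = -123760 (V = 340/(1/(-347 - 17)) = 340/(1/(-364)) = 340/(-1/364) = 340*(-364) = -123760)
((-4 + (2 - 1*1)) + (5*1 + 4))*V = ((-4 + (2 - 1*1)) + (5*1 + 4))*(-123760) = ((-4 + (2 - 1)) + (5 + 4))*(-123760) = ((-4 + 1) + 9)*(-123760) = (-3 + 9)*(-123760) = 6*(-123760) = -742560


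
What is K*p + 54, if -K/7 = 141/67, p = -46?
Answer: 49020/67 ≈ 731.64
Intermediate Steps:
K = -987/67 ≈ -14.731
K*p + 54 = -987/67*(-46) + 54 = 45402/67 + 54 = 49020/67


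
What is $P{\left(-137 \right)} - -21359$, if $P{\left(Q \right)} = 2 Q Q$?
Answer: $58897$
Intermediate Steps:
$P{\left(Q \right)} = 2 Q^{2}$
$P{\left(-137 \right)} - -21359 = 2 \left(-137\right)^{2} - -21359 = 2 \cdot 18769 + 21359 = 37538 + 21359 = 58897$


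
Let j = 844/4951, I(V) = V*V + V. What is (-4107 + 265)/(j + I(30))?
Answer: -9510871/2302637 ≈ -4.1304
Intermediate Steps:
I(V) = V + V² (I(V) = V² + V = V + V²)
j = 844/4951 (j = 844*(1/4951) = 844/4951 ≈ 0.17047)
(-4107 + 265)/(j + I(30)) = (-4107 + 265)/(844/4951 + 30*(1 + 30)) = -3842/(844/4951 + 30*31) = -3842/(844/4951 + 930) = -3842/4605274/4951 = -3842*4951/4605274 = -9510871/2302637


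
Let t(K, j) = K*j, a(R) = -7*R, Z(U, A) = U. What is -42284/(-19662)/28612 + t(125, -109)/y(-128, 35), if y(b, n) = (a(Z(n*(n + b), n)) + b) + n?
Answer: -319335211603/531909125652 ≈ -0.60036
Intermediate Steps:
y(b, n) = b + n - 7*n*(b + n) (y(b, n) = (-7*n*(n + b) + b) + n = (-7*n*(b + n) + b) + n = (b - 7*n*(b + n)) + n = b + n - 7*n*(b + n))
-42284/(-19662)/28612 + t(125, -109)/y(-128, 35) = -42284/(-19662)/28612 + (125*(-109))/(-128 + 35 - 7*35*(-128 + 35)) = -42284*(-1/19662)*(1/28612) - 13625/(-128 + 35 - 7*35*(-93)) = (21142/9831)*(1/28612) - 13625/(-128 + 35 + 22785) = 10571/140642286 - 13625/22692 = -319335211603/531909125652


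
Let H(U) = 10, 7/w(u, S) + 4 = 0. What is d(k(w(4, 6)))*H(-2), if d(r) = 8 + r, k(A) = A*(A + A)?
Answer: 565/4 ≈ 141.25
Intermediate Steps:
w(u, S) = -7/4 (w(u, S) = 7/(-4 + 0) = 7/(-4) = 7*(-1/4) = -7/4)
k(A) = 2*A**2 (k(A) = A*(2*A) = 2*A**2)
d(k(w(4, 6)))*H(-2) = (8 + 2*(-7/4)**2)*10 = (8 + 2*(49/16))*10 = (8 + 49/8)*10 = (113/8)*10 = 565/4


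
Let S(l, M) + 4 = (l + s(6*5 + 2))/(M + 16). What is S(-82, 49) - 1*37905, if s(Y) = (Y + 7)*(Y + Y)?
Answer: -2461671/65 ≈ -37872.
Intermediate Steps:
s(Y) = 2*Y*(7 + Y) (s(Y) = (7 + Y)*(2*Y) = 2*Y*(7 + Y))
S(l, M) = -4 + (2496 + l)/(16 + M) (S(l, M) = -4 + (l + 2*(6*5 + 2)*(7 + (6*5 + 2)))/(M + 16) = -4 + (l + 2*(30 + 2)*(7 + (30 + 2)))/(16 + M) = -4 + (l + 2*32*(7 + 32))/(16 + M) = -4 + (l + 2*32*39)/(16 + M) = -4 + (l + 2496)/(16 + M) = -4 + (2496 + l)/(16 + M))
S(-82, 49) - 1*37905 = (2432 - 82 - 4*49)/(16 + 49) - 1*37905 = (2432 - 82 - 196)/65 - 37905 = (1/65)*2154 - 37905 = 2154/65 - 37905 = -2461671/65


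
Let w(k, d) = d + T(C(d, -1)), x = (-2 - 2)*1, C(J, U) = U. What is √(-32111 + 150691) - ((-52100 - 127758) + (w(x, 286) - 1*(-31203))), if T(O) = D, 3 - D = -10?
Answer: 148356 + 154*√5 ≈ 1.4870e+5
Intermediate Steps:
D = 13 (D = 3 - 1*(-10) = 3 + 10 = 13)
T(O) = 13
x = -4 (x = -4*1 = -4)
w(k, d) = 13 + d (w(k, d) = d + 13 = 13 + d)
√(-32111 + 150691) - ((-52100 - 127758) + (w(x, 286) - 1*(-31203))) = √(-32111 + 150691) - ((-52100 - 127758) + ((13 + 286) - 1*(-31203))) = √118580 - (-179858 + (299 + 31203)) = 154*√5 - (-179858 + 31502) = 154*√5 - 1*(-148356) = 154*√5 + 148356 = 148356 + 154*√5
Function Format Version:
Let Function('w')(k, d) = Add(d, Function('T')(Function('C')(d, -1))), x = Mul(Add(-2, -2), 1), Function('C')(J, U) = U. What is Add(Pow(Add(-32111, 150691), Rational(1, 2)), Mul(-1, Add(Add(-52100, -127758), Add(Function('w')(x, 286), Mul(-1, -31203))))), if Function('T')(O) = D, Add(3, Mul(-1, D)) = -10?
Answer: Add(148356, Mul(154, Pow(5, Rational(1, 2)))) ≈ 1.4870e+5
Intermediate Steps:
D = 13 (D = Add(3, Mul(-1, -10)) = Add(3, 10) = 13)
Function('T')(O) = 13
x = -4 (x = Mul(-4, 1) = -4)
Function('w')(k, d) = Add(13, d) (Function('w')(k, d) = Add(d, 13) = Add(13, d))
Add(Pow(Add(-32111, 150691), Rational(1, 2)), Mul(-1, Add(Add(-52100, -127758), Add(Function('w')(x, 286), Mul(-1, -31203))))) = Add(Pow(Add(-32111, 150691), Rational(1, 2)), Mul(-1, Add(Add(-52100, -127758), Add(Add(13, 286), Mul(-1, -31203))))) = Add(Pow(118580, Rational(1, 2)), Mul(-1, Add(-179858, Add(299, 31203)))) = Add(Mul(154, Pow(5, Rational(1, 2))), Mul(-1, Add(-179858, 31502))) = Add(Mul(154, Pow(5, Rational(1, 2))), Mul(-1, -148356)) = Add(Mul(154, Pow(5, Rational(1, 2))), 148356) = Add(148356, Mul(154, Pow(5, Rational(1, 2))))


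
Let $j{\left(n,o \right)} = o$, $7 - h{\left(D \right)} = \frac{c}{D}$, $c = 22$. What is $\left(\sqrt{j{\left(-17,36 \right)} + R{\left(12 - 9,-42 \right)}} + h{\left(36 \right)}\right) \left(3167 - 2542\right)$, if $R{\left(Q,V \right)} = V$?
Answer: $\frac{71875}{18} + 625 i \sqrt{6} \approx 3993.1 + 1530.9 i$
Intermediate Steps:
$h{\left(D \right)} = 7 - \frac{22}{D}$
$\left(\sqrt{j{\left(-17,36 \right)} + R{\left(12 - 9,-42 \right)}} + h{\left(36 \right)}\right) \left(3167 - 2542\right) = \left(\sqrt{36 - 42} + \left(7 - \frac{22}{36}\right)\right) \left(3167 - 2542\right) = \left(\sqrt{-6} + \left(7 - \frac{11}{18}\right)\right) 625 = \left(i \sqrt{6} + \left(7 - \frac{11}{18}\right)\right) 625 = \left(i \sqrt{6} + \frac{115}{18}\right) 625 = \left(\frac{115}{18} + i \sqrt{6}\right) 625 = \frac{71875}{18} + 625 i \sqrt{6}$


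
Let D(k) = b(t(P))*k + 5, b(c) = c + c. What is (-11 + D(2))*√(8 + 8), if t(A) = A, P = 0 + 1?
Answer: -8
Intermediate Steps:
P = 1
b(c) = 2*c
D(k) = 5 + 2*k (D(k) = (2*1)*k + 5 = 2*k + 5 = 5 + 2*k)
(-11 + D(2))*√(8 + 8) = (-11 + (5 + 2*2))*√(8 + 8) = (-11 + (5 + 4))*√16 = (-11 + 9)*4 = -2*4 = -8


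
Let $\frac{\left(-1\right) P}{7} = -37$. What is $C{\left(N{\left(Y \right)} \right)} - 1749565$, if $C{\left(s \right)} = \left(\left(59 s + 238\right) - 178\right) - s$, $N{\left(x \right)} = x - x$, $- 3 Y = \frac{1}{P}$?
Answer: $-1749505$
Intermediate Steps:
$P = 259$ ($P = \left(-7\right) \left(-37\right) = 259$)
$Y = - \frac{1}{777}$ ($Y = - \frac{1}{3 \cdot 259} = \left(- \frac{1}{3}\right) \frac{1}{259} = - \frac{1}{777} \approx -0.001287$)
$N{\left(x \right)} = 0$
$C{\left(s \right)} = 60 + 58 s$ ($C{\left(s \right)} = \left(\left(238 + 59 s\right) - 178\right) - s = \left(60 + 59 s\right) - s = 60 + 58 s$)
$C{\left(N{\left(Y \right)} \right)} - 1749565 = \left(60 + 58 \cdot 0\right) - 1749565 = \left(60 + 0\right) - 1749565 = 60 - 1749565 = -1749505$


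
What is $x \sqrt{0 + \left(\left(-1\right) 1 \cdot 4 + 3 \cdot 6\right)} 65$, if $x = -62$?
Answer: $- 4030 \sqrt{14} \approx -15079.0$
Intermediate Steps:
$x \sqrt{0 + \left(\left(-1\right) 1 \cdot 4 + 3 \cdot 6\right)} 65 = - 62 \sqrt{0 + \left(\left(-1\right) 1 \cdot 4 + 3 \cdot 6\right)} 65 = - 62 \sqrt{0 + \left(\left(-1\right) 4 + 18\right)} 65 = - 62 \sqrt{0 + \left(-4 + 18\right)} 65 = - 62 \sqrt{0 + 14} \cdot 65 = - 62 \sqrt{14} \cdot 65 = - 4030 \sqrt{14}$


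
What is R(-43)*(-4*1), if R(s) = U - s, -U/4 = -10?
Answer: -332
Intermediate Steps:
U = 40 (U = -4*(-10) = 40)
R(s) = 40 - s
R(-43)*(-4*1) = (40 - 1*(-43))*(-4*1) = (40 + 43)*(-4) = 83*(-4) = -332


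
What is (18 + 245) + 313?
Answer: 576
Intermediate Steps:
(18 + 245) + 313 = 263 + 313 = 576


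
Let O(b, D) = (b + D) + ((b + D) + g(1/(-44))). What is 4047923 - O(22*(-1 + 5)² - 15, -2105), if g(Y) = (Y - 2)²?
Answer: 7843616703/1936 ≈ 4.0515e+6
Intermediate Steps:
g(Y) = (-2 + Y)²
O(b, D) = 7921/1936 + 2*D + 2*b (O(b, D) = (b + D) + ((b + D) + (-2 + 1/(-44))²) = (D + b) + ((D + b) + (-2 - 1/44)²) = (D + b) + ((D + b) + (-89/44)²) = (D + b) + ((D + b) + 7921/1936) = (D + b) + (7921/1936 + D + b) = 7921/1936 + 2*D + 2*b)
4047923 - O(22*(-1 + 5)² - 15, -2105) = 4047923 - (7921/1936 + 2*(-2105) + 2*(22*(-1 + 5)² - 15)) = 4047923 - (7921/1936 - 4210 + 2*(22*4² - 15)) = 4047923 - (7921/1936 - 4210 + 2*(22*16 - 15)) = 4047923 - (7921/1936 - 4210 + 2*(352 - 15)) = 4047923 - (7921/1936 - 4210 + 2*337) = 4047923 - (7921/1936 - 4210 + 674) = 4047923 - 1*(-6837775/1936) = 4047923 + 6837775/1936 = 7843616703/1936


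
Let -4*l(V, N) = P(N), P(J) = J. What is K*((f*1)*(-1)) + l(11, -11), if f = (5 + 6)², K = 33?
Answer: -15961/4 ≈ -3990.3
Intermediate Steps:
l(V, N) = -N/4
f = 121 (f = 11² = 121)
K*((f*1)*(-1)) + l(11, -11) = 33*((121*1)*(-1)) - ¼*(-11) = 33*(121*(-1)) + 11/4 = 33*(-121) + 11/4 = -3993 + 11/4 = -15961/4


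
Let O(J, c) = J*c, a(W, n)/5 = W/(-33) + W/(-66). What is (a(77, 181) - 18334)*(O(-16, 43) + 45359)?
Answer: -1639559713/2 ≈ -8.1978e+8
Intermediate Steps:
a(W, n) = -5*W/22 (a(W, n) = 5*(W/(-33) + W/(-66)) = 5*(W*(-1/33) + W*(-1/66)) = 5*(-W/33 - W/66) = 5*(-W/22) = -5*W/22)
(a(77, 181) - 18334)*(O(-16, 43) + 45359) = (-5/22*77 - 18334)*(-16*43 + 45359) = (-35/2 - 18334)*(-688 + 45359) = -36703/2*44671 = -1639559713/2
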